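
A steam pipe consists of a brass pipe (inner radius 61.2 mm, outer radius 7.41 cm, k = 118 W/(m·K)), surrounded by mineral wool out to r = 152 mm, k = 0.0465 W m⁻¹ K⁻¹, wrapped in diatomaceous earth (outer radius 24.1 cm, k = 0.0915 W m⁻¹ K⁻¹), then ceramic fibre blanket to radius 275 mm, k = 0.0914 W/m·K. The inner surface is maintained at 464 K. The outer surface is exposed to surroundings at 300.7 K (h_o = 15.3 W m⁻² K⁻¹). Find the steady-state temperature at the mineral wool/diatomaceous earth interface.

Resistance network (inner→outer):
  R'_brass = ln(0.0741/0.0612)/(2πk) = 0.1913/(2π·118) = 2.580×10^-4 m·K/W
  R'_mineral wool = ln(0.152/0.0741)/(2πk) = 0.7185/(2π·0.0465) = 2.459 m·K/W
  R'_diatomaceous earth = ln(0.241/0.152)/(2πk) = 0.4609/(2π·0.0915) = 0.8017 m·K/W
  R'_ceramic fibre blanket = ln(0.275/0.241)/(2πk) = 0.1320/(2π·0.0914) = 0.2298 m·K/W
  R'_conv,out = 1/(2πr h) = 1/(2π·0.275·15.3) = 0.03783 m·K/W
ΣR = 2.580×10^-4 + 2.459 + 0.8017 + 0.2298 + 0.03783 = 3.529 m·K/W
Q' = ΔT/ΣR = (464 K − 300.7 K)/3.529 = 46.27 W/m
From the inner boundary to the mineral wool/diatomaceous earth interface, ΣR_partial = 2.459 m·K/W.
T_interface = T_in − Q'·ΣR_partial = 464 K − (46.27)(2.459) = 350.2 K

T = 350.2 K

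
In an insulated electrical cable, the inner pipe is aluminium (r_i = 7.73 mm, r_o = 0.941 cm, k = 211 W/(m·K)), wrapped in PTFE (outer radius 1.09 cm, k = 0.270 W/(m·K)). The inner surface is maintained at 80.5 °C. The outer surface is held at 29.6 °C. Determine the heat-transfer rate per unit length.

Q' = 586 W/m

Treat each layer as a resistance in series:
  R'_aluminium = ln(0.00941/0.00773)/(2πk) = 0.1967/(2π·211) = 1.483×10^-4 m·K/W
  R'_PTFE = ln(0.0109/0.00941)/(2πk) = 0.1470/(2π·0.270) = 0.08665 m·K/W
ΣR = 1.483×10^-4 + 0.08665 = 0.08680 m·K/W
Q' = ΔT/ΣR = (80.5 °C − 29.6 °C)/0.08680 = 586 W/m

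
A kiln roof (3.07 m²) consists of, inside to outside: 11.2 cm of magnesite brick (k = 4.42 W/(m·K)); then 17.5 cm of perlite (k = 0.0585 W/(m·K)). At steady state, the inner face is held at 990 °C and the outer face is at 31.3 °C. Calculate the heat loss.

Resistance network (inner→outer):
  R_magnesite brick = L/(kA) = 0.112/(4.42·3.07) = 0.008254 K/W
  R_perlite = L/(kA) = 0.175/(0.0585·3.07) = 0.9744 K/W
ΣR = 0.008254 + 0.9744 = 0.9827 K/W
Q = ΔT/ΣR = (990 °C − 31.3 °C)/0.9827 = 976 W

Q = 976 W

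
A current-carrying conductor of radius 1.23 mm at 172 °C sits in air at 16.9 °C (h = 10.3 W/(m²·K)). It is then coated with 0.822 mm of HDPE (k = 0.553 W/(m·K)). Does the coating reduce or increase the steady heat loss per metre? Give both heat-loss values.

Critical radius for a cylinder: r_cr = k/h = 0.0537 m = 5.37 cm.
Outer radius after coating: r₂ = 0.00123 + 8.22×10^-4 = 0.002052 m.
Since r₁ < r_cr and r₂ ≤ r_cr, the coating moves toward the maximum at r_cr — heat loss rises.
Bare: R = 1/(2πr₁h) = 12.56 m·K/W; Q = 155.1/12.56 = 12.3 W/m.
Coated: R = R_cond + R_conv = 7.677 m·K/W; Q = 155.1/7.677 = 20.2 W/m.

increases: 12.3 → 20.2 W/m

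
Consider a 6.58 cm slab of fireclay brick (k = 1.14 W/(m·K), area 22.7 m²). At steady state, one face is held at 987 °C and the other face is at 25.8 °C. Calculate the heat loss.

Q = 3.78×10^5 W

Q = kA·ΔT/L = 1.14 × 22.7 × |987 °C − 25.8 °C| / 0.0658 = 3.78×10^5 W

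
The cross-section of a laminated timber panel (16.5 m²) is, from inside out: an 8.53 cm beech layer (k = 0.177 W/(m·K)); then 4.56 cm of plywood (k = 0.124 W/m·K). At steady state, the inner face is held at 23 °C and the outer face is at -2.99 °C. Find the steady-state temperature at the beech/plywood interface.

T = 8.26 °C

Treat each layer as a resistance in series:
  R_beech = L/(kA) = 0.0853/(0.177·16.5) = 0.02921 K/W
  R_plywood = L/(kA) = 0.0456/(0.124·16.5) = 0.02229 K/W
ΣR = 0.02921 + 0.02229 = 0.05150 K/W
Q = ΔT/ΣR = (23 °C − -2.99 °C)/0.05150 = 504.7 W
From the inner boundary to the beech/plywood interface, ΣR_partial = 0.02921 K/W.
T_interface = T_in − Q·ΣR_partial = 23 °C − (504.7)(0.02921) = 8.26 °C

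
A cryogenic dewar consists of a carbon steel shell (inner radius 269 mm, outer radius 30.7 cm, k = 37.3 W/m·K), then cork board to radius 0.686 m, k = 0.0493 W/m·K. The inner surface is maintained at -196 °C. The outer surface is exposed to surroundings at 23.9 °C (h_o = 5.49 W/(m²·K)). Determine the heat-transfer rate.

Q = 74.9 W

Series thermal resistances, inner to outer:
  R_carbon steel = (1/0.269 − 1/0.307)/(4πk) = 0.4601/(4π·37.3) = 9.817×10^-4 K/W
  R_cork board = (1/0.307 − 1/0.686)/(4πk) = 1.800/(4π·0.0493) = 2.905 K/W
  R_conv,out = 1/(4πr²h) = 1/(4π·0.686²·5.49) = 0.03080 K/W
ΣR = 9.817×10^-4 + 2.905 + 0.03080 = 2.937 K/W
Q = ΔT/ΣR = (-196 °C − 23.9 °C)/2.937 = -74.9 W
(Negative Q ⇒ heat flows inward; heat gain = 74.9 W.)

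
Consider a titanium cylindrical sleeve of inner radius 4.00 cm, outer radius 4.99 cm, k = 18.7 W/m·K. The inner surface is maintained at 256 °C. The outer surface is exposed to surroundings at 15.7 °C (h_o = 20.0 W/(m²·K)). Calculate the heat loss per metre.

Resistance network (inner→outer):
  R'_titanium = ln(0.0499/0.0400)/(2πk) = 0.2211/(2π·18.7) = 0.001882 m·K/W
  R'_conv,out = 1/(2πr h) = 1/(2π·0.0499·20.0) = 0.1595 m·K/W
ΣR = 0.001882 + 0.1595 = 0.1614 m·K/W
Q' = ΔT/ΣR = (256 °C − 15.7 °C)/0.1614 = 1490 W/m

Q' = 1490 W/m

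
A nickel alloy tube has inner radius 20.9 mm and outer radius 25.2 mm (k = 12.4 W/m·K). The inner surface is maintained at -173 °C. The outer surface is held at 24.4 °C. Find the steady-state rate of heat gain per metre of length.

Q' = 2πk·ΔT/ln(r₂/r₁) = 2π × 12.4 × 197.4 / ln(0.0252/0.0209) = 82200 W/m

Q' = 82.2 kW/m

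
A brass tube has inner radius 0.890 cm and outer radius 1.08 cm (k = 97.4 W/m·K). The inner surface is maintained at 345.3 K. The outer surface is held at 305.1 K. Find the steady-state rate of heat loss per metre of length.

Q' = 2πk·ΔT/ln(r₂/r₁) = 2π × 97.4 × 40.2 / ln(0.0108/0.00890) = 1.27×10^5 W/m

Q' = 127 kW/m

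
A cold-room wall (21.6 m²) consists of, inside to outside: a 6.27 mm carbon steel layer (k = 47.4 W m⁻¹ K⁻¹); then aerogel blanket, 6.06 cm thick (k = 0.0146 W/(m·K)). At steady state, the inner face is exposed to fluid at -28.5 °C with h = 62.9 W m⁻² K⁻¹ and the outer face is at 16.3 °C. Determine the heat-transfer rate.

Treat each layer as a resistance in series:
  R_conv,in = 1/(hA) = 1/(62.9·21.6) = 7.360×10^-4 K/W
  R_carbon steel = L/(kA) = 0.00627/(47.4·21.6) = 6.124×10^-6 K/W
  R_aerogel blanket = L/(kA) = 0.0606/(0.0146·21.6) = 0.1922 K/W
ΣR = 7.360×10^-4 + 6.124×10^-6 + 0.1922 = 0.1929 K/W
Q = ΔT/ΣR = (-28.5 °C − 16.3 °C)/0.1929 = -232 W
(Negative Q ⇒ heat flows inward; heat gain = 232 W.)

Q = 232 W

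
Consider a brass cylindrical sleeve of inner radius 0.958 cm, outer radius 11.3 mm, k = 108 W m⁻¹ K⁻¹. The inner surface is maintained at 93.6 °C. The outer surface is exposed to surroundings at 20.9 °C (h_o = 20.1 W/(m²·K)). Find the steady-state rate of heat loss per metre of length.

Q' = 104 W/m

Resistance network (inner→outer):
  R'_brass = ln(0.0113/0.00958)/(2πk) = 0.1651/(2π·108) = 2.433×10^-4 m·K/W
  R'_conv,out = 1/(2πr h) = 1/(2π·0.0113·20.1) = 0.7007 m·K/W
ΣR = 2.433×10^-4 + 0.7007 = 0.7009 m·K/W
Q' = ΔT/ΣR = (93.6 °C − 20.9 °C)/0.7009 = 104 W/m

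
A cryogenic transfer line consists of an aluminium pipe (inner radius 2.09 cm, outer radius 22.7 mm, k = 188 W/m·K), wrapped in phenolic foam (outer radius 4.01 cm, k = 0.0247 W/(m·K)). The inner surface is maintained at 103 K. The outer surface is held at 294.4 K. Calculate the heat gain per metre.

Q' = 52.2 W/m

Series thermal resistances, inner to outer:
  R'_aluminium = ln(0.0227/0.0209)/(2πk) = 0.08262/(2π·188) = 6.994×10^-5 m·K/W
  R'_phenolic foam = ln(0.0401/0.0227)/(2πk) = 0.5690/(2π·0.0247) = 3.666 m·K/W
ΣR = 6.994×10^-5 + 3.666 = 3.666 m·K/W
Q' = ΔT/ΣR = (103 K − 294.4 K)/3.666 = -52.2 W/m
(Negative Q' ⇒ heat flows inward; heat gain = 52.2 W/m.)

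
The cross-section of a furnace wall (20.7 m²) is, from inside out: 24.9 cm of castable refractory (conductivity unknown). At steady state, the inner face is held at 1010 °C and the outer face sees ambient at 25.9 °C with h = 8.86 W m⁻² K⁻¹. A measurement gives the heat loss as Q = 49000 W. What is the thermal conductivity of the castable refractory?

ΣR = ΔT/Q = |1010 − 25.9|/49000 = 0.02008 K/W
Known resistances:
  R_conv,out = 1/(hA) = 1/(8.86·20.7) = 0.005453 K/W
R_castable refractory = ΣR − ΣR_known = 0.02008 − 0.005453 = 0.01463 K/W
L/(kA) = 0.01463 ⇒ k = 0.249/(0.01463·20.7) = 0.822 W/m·K

k = 0.822 W/m·K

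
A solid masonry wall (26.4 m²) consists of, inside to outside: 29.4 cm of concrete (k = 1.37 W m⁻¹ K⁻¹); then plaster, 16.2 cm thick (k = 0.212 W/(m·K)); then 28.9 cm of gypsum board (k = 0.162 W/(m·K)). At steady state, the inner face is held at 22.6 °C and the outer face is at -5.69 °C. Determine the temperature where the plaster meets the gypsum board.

Treat each layer as a resistance in series:
  R_concrete = L/(kA) = 0.294/(1.37·26.4) = 0.008129 K/W
  R_plaster = L/(kA) = 0.162/(0.212·26.4) = 0.02895 K/W
  R_gypsum board = L/(kA) = 0.289/(0.162·26.4) = 0.06757 K/W
ΣR = 0.008129 + 0.02895 + 0.06757 = 0.1046 K/W
Q = ΔT/ΣR = (22.6 °C − -5.69 °C)/0.1046 = 270.5 W
From the inner boundary to the plaster/gypsum board interface, ΣR_partial = 0.03708 K/W.
T_interface = T_in − Q·ΣR_partial = 22.6 °C − (270.5)(0.03708) = 12.6 °C

T = 12.6 °C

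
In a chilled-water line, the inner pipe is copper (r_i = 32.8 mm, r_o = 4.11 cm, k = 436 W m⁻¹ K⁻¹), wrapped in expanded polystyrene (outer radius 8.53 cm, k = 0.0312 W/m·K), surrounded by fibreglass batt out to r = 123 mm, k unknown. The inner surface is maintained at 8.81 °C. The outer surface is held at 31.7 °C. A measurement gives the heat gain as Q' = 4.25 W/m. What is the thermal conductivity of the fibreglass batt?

k = 0.0351 W/m·K

ΣR = ΔT/Q' = |8.81 − 31.7|/4.25 = 5.386 m·K/W
Known resistances:
  R'_copper = ln(0.0411/0.0328)/(2πk) = 0.2256/(2π·436) = 8.234×10^-5 m·K/W
  R'_expanded polystyrene = ln(0.0853/0.0411)/(2πk) = 0.7302/(2π·0.0312) = 3.725 m·K/W
R_fibreglass batt = ΣR − ΣR_known = 5.386 − 3.725 = 1.661 m·K/W
ln(r₂/r₁)/(2πk) = 1.661 ⇒ k = 0.3660/(2π·1.661) = 0.0351 W/m·K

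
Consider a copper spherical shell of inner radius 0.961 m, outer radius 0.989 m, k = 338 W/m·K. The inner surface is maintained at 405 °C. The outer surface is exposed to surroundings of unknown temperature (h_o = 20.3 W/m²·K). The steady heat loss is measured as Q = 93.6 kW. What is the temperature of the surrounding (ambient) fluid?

Series resistances:
  R_copper = (1/0.961 − 1/0.989)/(4πk) = 0.02946/(4π·338) = 6.936×10^-6 K/W
  R_conv,out = 1/(4πr²h) = 1/(4π·0.989²·20.3) = 0.004008 K/W
ΣR = 0.004015 K/W
ΔT = Q·ΣR = 93600 × 0.004015 = 375.8 K
Heat flows outward, so T_out = T_in − ΔT = 405 − 375.8 = 29.2 °C

T_out = 29.2 °C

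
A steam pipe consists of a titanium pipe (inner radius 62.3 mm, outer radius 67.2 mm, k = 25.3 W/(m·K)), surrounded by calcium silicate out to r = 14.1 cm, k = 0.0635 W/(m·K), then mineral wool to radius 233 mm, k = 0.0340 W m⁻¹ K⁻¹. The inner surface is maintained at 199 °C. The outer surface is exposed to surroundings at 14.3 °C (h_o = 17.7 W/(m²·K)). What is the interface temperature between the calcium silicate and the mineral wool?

Series thermal resistances, inner to outer:
  R'_titanium = ln(0.0672/0.0623)/(2πk) = 0.07571/(2π·25.3) = 4.763×10^-4 m·K/W
  R'_calcium silicate = ln(0.141/0.0672)/(2πk) = 0.7411/(2π·0.0635) = 1.857 m·K/W
  R'_mineral wool = ln(0.233/0.141)/(2πk) = 0.5023/(2π·0.0340) = 2.351 m·K/W
  R'_conv,out = 1/(2πr h) = 1/(2π·0.233·17.7) = 0.03859 m·K/W
ΣR = 4.763×10^-4 + 1.857 + 2.351 + 0.03859 = 4.247 m·K/W
Q' = ΔT/ΣR = (199 °C − 14.3 °C)/4.247 = 43.49 W/m
From the inner boundary to the calcium silicate/mineral wool interface, ΣR_partial = 1.857 m·K/W.
T_interface = T_in − Q'·ΣR_partial = 199 °C − (43.49)(1.857) = 118 °C

T = 118 °C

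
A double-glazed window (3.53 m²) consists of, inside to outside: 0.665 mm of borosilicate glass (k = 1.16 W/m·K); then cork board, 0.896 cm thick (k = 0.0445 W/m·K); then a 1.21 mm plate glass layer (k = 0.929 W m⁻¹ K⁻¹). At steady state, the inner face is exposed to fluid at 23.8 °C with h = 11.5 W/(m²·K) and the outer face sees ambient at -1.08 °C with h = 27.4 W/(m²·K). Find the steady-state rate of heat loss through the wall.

Q = 269 W

Resistance network (inner→outer):
  R_conv,in = 1/(hA) = 1/(11.5·3.53) = 0.02463 K/W
  R_borosilicate glass = L/(kA) = 6.65×10^-4/(1.16·3.53) = 1.624×10^-4 K/W
  R_cork board = L/(kA) = 0.00896/(0.0445·3.53) = 0.05704 K/W
  R_plate glass = L/(kA) = 0.00121/(0.929·3.53) = 3.690×10^-4 K/W
  R_conv,out = 1/(hA) = 1/(27.4·3.53) = 0.01034 K/W
ΣR = 0.02463 + 1.624×10^-4 + 0.05704 + 3.690×10^-4 + 0.01034 = 0.09254 K/W
Q = ΔT/ΣR = (23.8 °C − -1.08 °C)/0.09254 = 269 W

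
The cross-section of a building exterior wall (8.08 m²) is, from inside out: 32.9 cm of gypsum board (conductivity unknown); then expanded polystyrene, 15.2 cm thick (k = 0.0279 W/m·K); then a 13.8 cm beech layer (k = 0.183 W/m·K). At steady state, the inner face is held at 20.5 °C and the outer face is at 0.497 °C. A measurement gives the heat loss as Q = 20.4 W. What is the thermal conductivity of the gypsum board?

k = 0.191 W/m·K

ΣR = ΔT/Q = |20.5 − 0.497|/20.4 = 0.9805 K/W
Known resistances:
  R_expanded polystyrene = L/(kA) = 0.152/(0.0279·8.08) = 0.6743 K/W
  R_beech = L/(kA) = 0.138/(0.183·8.08) = 0.09333 K/W
R_gypsum board = ΣR − ΣR_known = 0.9805 − 0.7676 = 0.2129 K/W
L/(kA) = 0.2129 ⇒ k = 0.329/(0.2129·8.08) = 0.191 W/m·K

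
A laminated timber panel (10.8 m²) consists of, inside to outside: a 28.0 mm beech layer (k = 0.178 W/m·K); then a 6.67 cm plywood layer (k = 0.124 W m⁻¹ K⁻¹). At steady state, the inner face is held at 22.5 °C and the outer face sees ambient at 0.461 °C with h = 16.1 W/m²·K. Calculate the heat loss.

Q = 314 W

Resistance network (inner→outer):
  R_beech = L/(kA) = 0.0280/(0.178·10.8) = 0.01457 K/W
  R_plywood = L/(kA) = 0.0667/(0.124·10.8) = 0.04981 K/W
  R_conv,out = 1/(hA) = 1/(16.1·10.8) = 0.005751 K/W
ΣR = 0.01457 + 0.04981 + 0.005751 = 0.07013 K/W
Q = ΔT/ΣR = (22.5 °C − 0.461 °C)/0.07013 = 314 W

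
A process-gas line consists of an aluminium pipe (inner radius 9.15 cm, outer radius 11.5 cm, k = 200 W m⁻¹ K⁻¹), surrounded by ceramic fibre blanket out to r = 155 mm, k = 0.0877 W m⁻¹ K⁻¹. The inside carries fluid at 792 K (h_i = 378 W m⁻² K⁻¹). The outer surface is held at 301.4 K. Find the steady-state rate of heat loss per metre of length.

Series thermal resistances, inner to outer:
  R'_conv,in = 1/(2πr h) = 1/(2π·0.0915·378) = 0.004602 m·K/W
  R'_aluminium = ln(0.115/0.0915)/(2πk) = 0.2286/(2π·200) = 1.819×10^-4 m·K/W
  R'_ceramic fibre blanket = ln(0.155/0.115)/(2πk) = 0.2985/(2π·0.0877) = 0.5417 m·K/W
ΣR = 0.004602 + 1.819×10^-4 + 0.5417 = 0.5465 m·K/W
Q' = ΔT/ΣR = (792 K − 301.4 K)/0.5465 = 898 W/m

Q' = 898 W/m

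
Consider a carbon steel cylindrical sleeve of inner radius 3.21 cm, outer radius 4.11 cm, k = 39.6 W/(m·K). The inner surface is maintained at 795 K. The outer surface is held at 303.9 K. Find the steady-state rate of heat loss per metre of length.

Q' = 494 kW/m

Q' = 2πk·ΔT/ln(r₂/r₁) = 2π × 39.6 × 491.1 / ln(0.0411/0.0321) = 4.94×10^5 W/m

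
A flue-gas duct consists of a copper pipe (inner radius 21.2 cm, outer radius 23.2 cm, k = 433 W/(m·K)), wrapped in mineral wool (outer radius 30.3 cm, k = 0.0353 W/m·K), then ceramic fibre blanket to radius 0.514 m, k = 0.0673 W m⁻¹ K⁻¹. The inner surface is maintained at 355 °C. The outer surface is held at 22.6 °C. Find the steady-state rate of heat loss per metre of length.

Treat each layer as a resistance in series:
  R'_copper = ln(0.232/0.212)/(2πk) = 0.09015/(2π·433) = 3.314×10^-5 m·K/W
  R'_mineral wool = ln(0.303/0.232)/(2πk) = 0.2670/(2π·0.0353) = 1.204 m·K/W
  R'_ceramic fibre blanket = ln(0.514/0.303)/(2πk) = 0.5285/(2π·0.0673) = 1.250 m·K/W
ΣR = 3.314×10^-5 + 1.204 + 1.250 = 2.454 m·K/W
Q' = ΔT/ΣR = (355 °C − 22.6 °C)/2.454 = 135 W/m

Q' = 135 W/m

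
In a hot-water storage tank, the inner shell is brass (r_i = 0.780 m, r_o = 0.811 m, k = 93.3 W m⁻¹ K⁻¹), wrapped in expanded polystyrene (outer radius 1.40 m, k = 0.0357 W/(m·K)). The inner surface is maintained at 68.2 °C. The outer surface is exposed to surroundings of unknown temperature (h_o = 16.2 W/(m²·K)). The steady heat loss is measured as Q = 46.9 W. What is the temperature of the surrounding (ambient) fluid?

Sum the resistances:
  R_brass = (1/0.780 − 1/0.811)/(4πk) = 0.04901/(4π·93.3) = 4.180×10^-5 K/W
  R_expanded polystyrene = (1/0.811 − 1/1.40)/(4πk) = 0.5188/(4π·0.0357) = 1.156 K/W
  R_conv,out = 1/(4πr²h) = 1/(4π·1.40²·16.2) = 0.002506 K/W
ΣR = 1.159 K/W
ΔT = Q·ΣR = 46.9 × 1.159 = 54.36 K
Heat flows outward, so T_out = T_in − ΔT = 68.2 − 54.36 = 13.8 °C

T_out = 13.8 °C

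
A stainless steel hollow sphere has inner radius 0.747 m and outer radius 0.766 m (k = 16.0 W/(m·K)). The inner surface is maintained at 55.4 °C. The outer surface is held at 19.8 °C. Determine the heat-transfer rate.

Q = 4πk·ΔT/(1/r₁ − 1/r₂) = 4π × 16.0 × 35.6 / (1/0.747 − 1/0.766) = 2.16×10^5 W

Q = 2.16×10^5 W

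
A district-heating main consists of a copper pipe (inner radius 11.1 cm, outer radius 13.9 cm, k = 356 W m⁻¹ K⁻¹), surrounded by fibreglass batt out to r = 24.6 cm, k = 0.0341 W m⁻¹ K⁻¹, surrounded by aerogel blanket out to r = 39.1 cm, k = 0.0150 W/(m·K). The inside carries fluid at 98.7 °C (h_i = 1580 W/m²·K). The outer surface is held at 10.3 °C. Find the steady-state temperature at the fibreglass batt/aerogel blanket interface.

Treat each layer as a resistance in series:
  R'_conv,in = 1/(2πr h) = 1/(2π·0.111·1580) = 9.075×10^-4 m·K/W
  R'_copper = ln(0.139/0.111)/(2πk) = 0.2249/(2π·356) = 1.006×10^-4 m·K/W
  R'_fibreglass batt = ln(0.246/0.139)/(2πk) = 0.5709/(2π·0.0341) = 2.664 m·K/W
  R'_aerogel blanket = ln(0.391/0.246)/(2πk) = 0.4634/(2π·0.0150) = 4.917 m·K/W
ΣR = 9.075×10^-4 + 1.006×10^-4 + 2.664 + 4.917 = 7.582 m·K/W
Q' = ΔT/ΣR = (98.7 °C − 10.3 °C)/7.582 = 11.66 W/m
From the inner boundary to the fibreglass batt/aerogel blanket interface, ΣR_partial = 2.665 m·K/W.
T_interface = T_in − Q'·ΣR_partial = 98.7 °C − (11.66)(2.665) = 67.6 °C

T = 67.6 °C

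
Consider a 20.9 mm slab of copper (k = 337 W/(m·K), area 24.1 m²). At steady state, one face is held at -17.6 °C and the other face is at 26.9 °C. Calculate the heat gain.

Q = 1.73×10^7 W

Q = kA·ΔT/L = 337 × 24.1 × |-17.6 °C − 26.9 °C| / 0.0209 = 1.73×10^7 W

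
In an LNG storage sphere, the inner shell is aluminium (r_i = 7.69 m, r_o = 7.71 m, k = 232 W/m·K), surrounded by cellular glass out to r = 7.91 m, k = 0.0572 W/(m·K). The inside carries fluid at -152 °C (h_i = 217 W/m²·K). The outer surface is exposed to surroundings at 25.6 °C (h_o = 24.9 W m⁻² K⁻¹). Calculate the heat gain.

Series thermal resistances, inner to outer:
  R_conv,in = 1/(4πr²h) = 1/(4π·7.69²·217) = 6.201×10^-6 K/W
  R_aluminium = (1/7.69 − 1/7.71)/(4πk) = 3.373×10^-4/(4π·232) = 1.157×10^-7 K/W
  R_cellular glass = (1/7.71 − 1/7.91)/(4πk) = 0.003279/(4π·0.0572) = 0.004562 K/W
  R_conv,out = 1/(4πr²h) = 1/(4π·7.91²·24.9) = 5.108×10^-5 K/W
ΣR = 6.201×10^-6 + 1.157×10^-7 + 0.004562 + 5.108×10^-5 = 0.004619 K/W
Q = ΔT/ΣR = (-152 °C − 25.6 °C)/0.004619 = -38400 W
(Negative Q ⇒ heat flows inward; heat gain = 38400 W.)

Q = 38400 W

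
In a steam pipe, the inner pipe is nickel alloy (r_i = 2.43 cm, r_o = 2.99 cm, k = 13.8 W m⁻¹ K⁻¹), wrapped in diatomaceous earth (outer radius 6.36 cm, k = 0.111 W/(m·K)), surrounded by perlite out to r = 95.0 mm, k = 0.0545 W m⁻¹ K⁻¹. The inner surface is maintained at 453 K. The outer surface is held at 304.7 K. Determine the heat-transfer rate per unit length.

Q' = 65.7 W/m

Series thermal resistances, inner to outer:
  R'_nickel alloy = ln(0.0299/0.0243)/(2πk) = 0.2074/(2π·13.8) = 0.002392 m·K/W
  R'_diatomaceous earth = ln(0.0636/0.0299)/(2πk) = 0.7548/(2π·0.111) = 1.082 m·K/W
  R'_perlite = ln(0.0950/0.0636)/(2πk) = 0.4013/(2π·0.0545) = 1.172 m·K/W
ΣR = 0.002392 + 1.082 + 1.172 = 2.256 m·K/W
Q' = ΔT/ΣR = (453 K − 304.7 K)/2.256 = 65.7 W/m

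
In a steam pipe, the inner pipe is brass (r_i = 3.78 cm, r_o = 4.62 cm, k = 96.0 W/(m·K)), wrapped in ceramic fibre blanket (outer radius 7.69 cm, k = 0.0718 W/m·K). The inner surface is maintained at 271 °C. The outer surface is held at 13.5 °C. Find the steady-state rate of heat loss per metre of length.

Treat each layer as a resistance in series:
  R'_brass = ln(0.0462/0.0378)/(2πk) = 0.2007/(2π·96.0) = 3.327×10^-4 m·K/W
  R'_ceramic fibre blanket = ln(0.0769/0.0462)/(2πk) = 0.5095/(2π·0.0718) = 1.129 m·K/W
ΣR = 3.327×10^-4 + 1.129 = 1.129 m·K/W
Q' = ΔT/ΣR = (271 °C − 13.5 °C)/1.129 = 228 W/m

Q' = 228 W/m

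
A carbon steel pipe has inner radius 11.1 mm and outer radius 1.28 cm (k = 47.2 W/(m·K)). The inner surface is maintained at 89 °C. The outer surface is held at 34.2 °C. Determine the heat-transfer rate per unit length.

Q' = 114 kW/m

Q' = 2πk·ΔT/ln(r₂/r₁) = 2π × 47.2 × 54.8 / ln(0.0128/0.0111) = 1.14×10^5 W/m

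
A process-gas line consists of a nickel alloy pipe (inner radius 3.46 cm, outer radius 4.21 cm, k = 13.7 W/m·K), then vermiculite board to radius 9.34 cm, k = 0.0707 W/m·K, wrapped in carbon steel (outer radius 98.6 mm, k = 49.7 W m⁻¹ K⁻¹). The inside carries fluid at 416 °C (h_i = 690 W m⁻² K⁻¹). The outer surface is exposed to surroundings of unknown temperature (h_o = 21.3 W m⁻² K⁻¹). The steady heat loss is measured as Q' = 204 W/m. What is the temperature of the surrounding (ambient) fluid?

Series resistances:
  R'_conv,in = 1/(2πr h) = 1/(2π·0.0346·690) = 0.006666 m·K/W
  R'_nickel alloy = ln(0.0421/0.0346)/(2πk) = 0.1962/(2π·13.7) = 0.002279 m·K/W
  R'_vermiculite board = ln(0.0934/0.0421)/(2πk) = 0.7968/(2π·0.0707) = 1.794 m·K/W
  R'_carbon steel = ln(0.0986/0.0934)/(2πk) = 0.05418/(2π·49.7) = 1.735×10^-4 m·K/W
  R'_conv,out = 1/(2πr h) = 1/(2π·0.0986·21.3) = 0.07578 m·K/W
ΣR = 1.879 m·K/W
ΔT = Q'·ΣR = 204 × 1.879 = 383.3 K
Heat flows outward, so T_out = T_in − ΔT = 416 − 383.3 = 32.7 °C

T_out = 32.7 °C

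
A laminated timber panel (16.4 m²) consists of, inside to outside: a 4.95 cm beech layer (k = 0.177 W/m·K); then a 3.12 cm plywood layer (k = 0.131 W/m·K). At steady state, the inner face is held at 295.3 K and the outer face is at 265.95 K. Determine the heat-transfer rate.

Series thermal resistances, inner to outer:
  R_beech = L/(kA) = 0.0495/(0.177·16.4) = 0.01705 K/W
  R_plywood = L/(kA) = 0.0312/(0.131·16.4) = 0.01452 K/W
ΣR = 0.01705 + 0.01452 = 0.03157 K/W
Q = ΔT/ΣR = (295.3 K − 265.95 K)/0.03157 = 930 W

Q = 930 W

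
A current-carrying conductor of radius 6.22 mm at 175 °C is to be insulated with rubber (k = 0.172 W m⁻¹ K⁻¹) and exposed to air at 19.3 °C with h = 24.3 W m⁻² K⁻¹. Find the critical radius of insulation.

r_cr = 0.708 cm

For a cylinder, r_cr = k_ins/h = 0.172/24.3 = 0.00708 m = 0.708 cm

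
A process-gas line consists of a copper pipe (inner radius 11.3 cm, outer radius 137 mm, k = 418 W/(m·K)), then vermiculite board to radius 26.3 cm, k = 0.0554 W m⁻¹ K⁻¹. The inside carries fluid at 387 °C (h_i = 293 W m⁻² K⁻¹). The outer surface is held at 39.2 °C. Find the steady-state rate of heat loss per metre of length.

Series thermal resistances, inner to outer:
  R'_conv,in = 1/(2πr h) = 1/(2π·0.113·293) = 0.004807 m·K/W
  R'_copper = ln(0.137/0.113)/(2πk) = 0.1926/(2π·418) = 7.333×10^-5 m·K/W
  R'_vermiculite board = ln(0.263/0.137)/(2πk) = 0.6522/(2π·0.0554) = 1.874 m·K/W
ΣR = 0.004807 + 7.333×10^-5 + 1.874 = 1.879 m·K/W
Q' = ΔT/ΣR = (387 °C − 39.2 °C)/1.879 = 185 W/m

Q' = 185 W/m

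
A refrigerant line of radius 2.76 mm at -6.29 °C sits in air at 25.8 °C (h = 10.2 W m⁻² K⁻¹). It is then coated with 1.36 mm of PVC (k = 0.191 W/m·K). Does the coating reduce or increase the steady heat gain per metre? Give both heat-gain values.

increases: 5.68 → 7.79 W/m

Critical radius for a cylinder: r_cr = k/h = 0.0187 m = 1.87 cm.
Outer radius after coating: r₂ = 0.00276 + 0.00136 = 0.00412 m.
Since r₁ < r_cr and r₂ ≤ r_cr, the coating moves toward the maximum at r_cr — heat gain rises.
Bare: R = 1/(2πr₁h) = 5.653 m·K/W; Q = 32.09/5.653 = 5.68 W/m.
Coated: R = R_cond + R_conv = 4.121 m·K/W; Q = 32.09/4.121 = 7.79 W/m.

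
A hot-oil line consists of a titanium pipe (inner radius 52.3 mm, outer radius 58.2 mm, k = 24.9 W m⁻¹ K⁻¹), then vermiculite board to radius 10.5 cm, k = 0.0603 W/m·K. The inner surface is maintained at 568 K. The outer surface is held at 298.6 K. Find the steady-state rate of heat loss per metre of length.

Series thermal resistances, inner to outer:
  R'_titanium = ln(0.0582/0.0523)/(2πk) = 0.1069/(2π·24.9) = 6.832×10^-4 m·K/W
  R'_vermiculite board = ln(0.105/0.0582)/(2πk) = 0.5901/(2π·0.0603) = 1.557 m·K/W
ΣR = 6.832×10^-4 + 1.557 = 1.558 m·K/W
Q' = ΔT/ΣR = (568 K − 298.6 K)/1.558 = 173 W/m

Q' = 173 W/m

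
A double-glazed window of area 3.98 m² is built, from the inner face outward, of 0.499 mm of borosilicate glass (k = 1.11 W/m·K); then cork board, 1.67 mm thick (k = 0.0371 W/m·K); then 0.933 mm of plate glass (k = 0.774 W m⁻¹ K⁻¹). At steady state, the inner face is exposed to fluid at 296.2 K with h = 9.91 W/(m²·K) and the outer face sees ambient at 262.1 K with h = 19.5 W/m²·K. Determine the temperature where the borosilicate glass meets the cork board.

Series thermal resistances, inner to outer:
  R_conv,in = 1/(hA) = 1/(9.91·3.98) = 0.02535 K/W
  R_borosilicate glass = L/(kA) = 4.99×10^-4/(1.11·3.98) = 1.130×10^-4 K/W
  R_cork board = L/(kA) = 0.00167/(0.0371·3.98) = 0.01131 K/W
  R_plate glass = L/(kA) = 9.33×10^-4/(0.774·3.98) = 3.029×10^-4 K/W
  R_conv,out = 1/(hA) = 1/(19.5·3.98) = 0.01288 K/W
ΣR = 0.02535 + 1.130×10^-4 + 0.01131 + 3.029×10^-4 + 0.01288 = 0.04996 K/W
Q = ΔT/ΣR = (296.2 K − 262.1 K)/0.04996 = 682.5 W
From the inner boundary to the borosilicate glass/cork board interface, ΣR_partial = 0.02546 K/W.
T_interface = T_in − Q·ΣR_partial = 296.2 K − (682.5)(0.02546) = 278.82 K

T = 278.82 K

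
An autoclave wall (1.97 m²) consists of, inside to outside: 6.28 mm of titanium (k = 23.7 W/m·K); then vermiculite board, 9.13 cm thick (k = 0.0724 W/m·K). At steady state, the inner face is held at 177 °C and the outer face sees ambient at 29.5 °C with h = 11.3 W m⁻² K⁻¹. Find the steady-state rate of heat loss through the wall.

Treat each layer as a resistance in series:
  R_titanium = L/(kA) = 0.00628/(23.7·1.97) = 1.345×10^-4 K/W
  R_vermiculite board = L/(kA) = 0.0913/(0.0724·1.97) = 0.6401 K/W
  R_conv,out = 1/(hA) = 1/(11.3·1.97) = 0.04492 K/W
ΣR = 1.345×10^-4 + 0.6401 + 0.04492 = 0.6852 K/W
Q = ΔT/ΣR = (177 °C − 29.5 °C)/0.6852 = 215 W

Q = 215 W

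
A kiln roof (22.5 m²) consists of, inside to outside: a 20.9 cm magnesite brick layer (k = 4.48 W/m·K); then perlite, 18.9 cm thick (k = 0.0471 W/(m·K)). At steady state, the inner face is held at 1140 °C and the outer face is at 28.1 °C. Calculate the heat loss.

Q = 6160 W

Treat each layer as a resistance in series:
  R_magnesite brick = L/(kA) = 0.209/(4.48·22.5) = 0.002073 K/W
  R_perlite = L/(kA) = 0.189/(0.0471·22.5) = 0.1783 K/W
ΣR = 0.002073 + 0.1783 = 0.1804 K/W
Q = ΔT/ΣR = (1140 °C − 28.1 °C)/0.1804 = 6160 W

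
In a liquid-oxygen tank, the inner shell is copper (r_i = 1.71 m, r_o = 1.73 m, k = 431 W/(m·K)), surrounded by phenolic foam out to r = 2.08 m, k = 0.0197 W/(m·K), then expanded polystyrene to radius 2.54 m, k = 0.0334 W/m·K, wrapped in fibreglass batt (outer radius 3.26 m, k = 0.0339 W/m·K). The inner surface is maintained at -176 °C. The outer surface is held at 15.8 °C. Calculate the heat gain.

Q = 238 W

Resistance network (inner→outer):
  R_copper = (1/1.71 − 1/1.73)/(4πk) = 0.006761/(4π·431) = 1.248×10^-6 K/W
  R_phenolic foam = (1/1.73 − 1/2.08)/(4πk) = 0.09727/(4π·0.0197) = 0.3929 K/W
  R_expanded polystyrene = (1/2.08 − 1/2.54)/(4πk) = 0.08707/(4π·0.0334) = 0.2074 K/W
  R_fibreglass batt = (1/2.54 − 1/3.26)/(4πk) = 0.08695/(4π·0.0339) = 0.2041 K/W
ΣR = 1.248×10^-6 + 0.3929 + 0.2074 + 0.2041 = 0.8044 K/W
Q = ΔT/ΣR = (-176 °C − 15.8 °C)/0.8044 = -238 W
(Negative Q ⇒ heat flows inward; heat gain = 238 W.)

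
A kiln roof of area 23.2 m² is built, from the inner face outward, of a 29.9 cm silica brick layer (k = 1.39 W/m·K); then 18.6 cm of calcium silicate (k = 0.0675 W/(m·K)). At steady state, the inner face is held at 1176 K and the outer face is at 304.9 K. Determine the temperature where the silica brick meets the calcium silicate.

Treat each layer as a resistance in series:
  R_silica brick = L/(kA) = 0.299/(1.39·23.2) = 0.009272 K/W
  R_calcium silicate = L/(kA) = 0.186/(0.0675·23.2) = 0.1188 K/W
ΣR = 0.009272 + 0.1188 = 0.1281 K/W
Q = ΔT/ΣR = (1176 K − 304.9 K)/0.1281 = 6800 W
From the inner boundary to the silica brick/calcium silicate interface, ΣR_partial = 0.009272 K/W.
T_interface = T_in − Q·ΣR_partial = 1176 K − (6800)(0.009272) = 1113 K

T = 1113 K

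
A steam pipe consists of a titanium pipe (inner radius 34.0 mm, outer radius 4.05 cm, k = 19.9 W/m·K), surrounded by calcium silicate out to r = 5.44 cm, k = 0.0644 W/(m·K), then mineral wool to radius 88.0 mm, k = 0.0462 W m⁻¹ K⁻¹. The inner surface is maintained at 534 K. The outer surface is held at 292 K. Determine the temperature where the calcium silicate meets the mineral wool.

Resistance network (inner→outer):
  R'_titanium = ln(0.0405/0.0340)/(2πk) = 0.1749/(2π·19.9) = 0.001399 m·K/W
  R'_calcium silicate = ln(0.0544/0.0405)/(2πk) = 0.2951/(2π·0.0644) = 0.7292 m·K/W
  R'_mineral wool = ln(0.0880/0.0544)/(2πk) = 0.4810/(2π·0.0462) = 1.657 m·K/W
ΣR = 0.001399 + 0.7292 + 1.657 = 2.388 m·K/W
Q' = ΔT/ΣR = (534 K − 292 K)/2.388 = 101.3 W/m
From the inner boundary to the calcium silicate/mineral wool interface, ΣR_partial = 0.7306 m·K/W.
T_interface = T_in − Q'·ΣR_partial = 534 K − (101.3)(0.7306) = 460 K

T = 460 K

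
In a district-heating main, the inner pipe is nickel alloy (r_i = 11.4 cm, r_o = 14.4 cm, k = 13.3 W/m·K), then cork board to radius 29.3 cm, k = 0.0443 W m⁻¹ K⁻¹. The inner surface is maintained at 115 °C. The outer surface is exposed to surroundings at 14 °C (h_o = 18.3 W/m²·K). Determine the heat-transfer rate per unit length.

Treat each layer as a resistance in series:
  R'_nickel alloy = ln(0.144/0.114)/(2πk) = 0.2336/(2π·13.3) = 0.002796 m·K/W
  R'_cork board = ln(0.293/0.144)/(2πk) = 0.7104/(2π·0.0443) = 2.552 m·K/W
  R'_conv,out = 1/(2πr h) = 1/(2π·0.293·18.3) = 0.02968 m·K/W
ΣR = 0.002796 + 2.552 + 0.02968 = 2.584 m·K/W
Q' = ΔT/ΣR = (115 °C − 14 °C)/2.584 = 39.1 W/m

Q' = 39.1 W/m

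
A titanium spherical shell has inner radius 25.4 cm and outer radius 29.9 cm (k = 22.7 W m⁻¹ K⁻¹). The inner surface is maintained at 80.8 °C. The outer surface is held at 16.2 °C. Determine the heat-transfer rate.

Q = 4πk·ΔT/(1/r₁ − 1/r₂) = 4π × 22.7 × 64.6 / (1/0.254 − 1/0.299) = 31100 W

Q = 31100 W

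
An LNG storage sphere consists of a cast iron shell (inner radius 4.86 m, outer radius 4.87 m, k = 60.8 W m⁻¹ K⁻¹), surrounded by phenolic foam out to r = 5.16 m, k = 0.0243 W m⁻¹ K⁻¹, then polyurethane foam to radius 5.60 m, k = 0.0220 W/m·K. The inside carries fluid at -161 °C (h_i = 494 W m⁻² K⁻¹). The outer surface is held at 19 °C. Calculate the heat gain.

Series thermal resistances, inner to outer:
  R_conv,in = 1/(4πr²h) = 1/(4π·4.86²·494) = 6.820×10^-6 K/W
  R_cast iron = (1/4.86 − 1/4.87)/(4πk) = 4.225×10^-4/(4π·60.8) = 5.530×10^-7 K/W
  R_phenolic foam = (1/4.87 − 1/5.16)/(4πk) = 0.01154/(4π·0.0243) = 0.03779 K/W
  R_polyurethane foam = (1/5.16 − 1/5.60)/(4πk) = 0.01523/(4π·0.0220) = 0.05508 K/W
ΣR = 6.820×10^-6 + 5.530×10^-7 + 0.03779 + 0.05508 = 0.09288 K/W
Q = ΔT/ΣR = (-161 °C − 19 °C)/0.09288 = -1940 W
(Negative Q ⇒ heat flows inward; heat gain = 1940 W.)

Q = 1940 W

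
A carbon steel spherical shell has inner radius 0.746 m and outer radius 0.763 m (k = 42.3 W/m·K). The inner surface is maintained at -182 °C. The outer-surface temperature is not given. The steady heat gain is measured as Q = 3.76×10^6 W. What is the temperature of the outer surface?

Series resistances:
  R_carbon steel = (1/0.746 − 1/0.763)/(4πk) = 0.02987/(4π·42.3) = 5.619×10^-5 K/W
ΣR = 5.619×10^-5 K/W
ΔT = Q·ΣR = 3.76×10^6 × 5.619×10^-5 = 211.3 K
Heat flows inward, so T_out = T_in + ΔT = -182 + 211.3 = 29.3 °C

T_out = 29.3 °C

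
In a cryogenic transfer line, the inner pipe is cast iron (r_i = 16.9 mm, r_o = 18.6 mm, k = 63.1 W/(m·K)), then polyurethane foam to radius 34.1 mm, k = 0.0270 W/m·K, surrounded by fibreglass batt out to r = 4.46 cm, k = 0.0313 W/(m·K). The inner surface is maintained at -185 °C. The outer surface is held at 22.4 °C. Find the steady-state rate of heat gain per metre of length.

Q' = 42.0 W/m

Series thermal resistances, inner to outer:
  R'_cast iron = ln(0.0186/0.0169)/(2πk) = 0.09585/(2π·63.1) = 2.418×10^-4 m·K/W
  R'_polyurethane foam = ln(0.0341/0.0186)/(2πk) = 0.6061/(2π·0.0270) = 3.573 m·K/W
  R'_fibreglass batt = ln(0.0446/0.0341)/(2πk) = 0.2684/(2π·0.0313) = 1.365 m·K/W
ΣR = 2.418×10^-4 + 3.573 + 1.365 = 4.938 m·K/W
Q' = ΔT/ΣR = (-185 °C − 22.4 °C)/4.938 = -42.0 W/m
(Negative Q' ⇒ heat flows inward; heat gain = 42.0 W/m.)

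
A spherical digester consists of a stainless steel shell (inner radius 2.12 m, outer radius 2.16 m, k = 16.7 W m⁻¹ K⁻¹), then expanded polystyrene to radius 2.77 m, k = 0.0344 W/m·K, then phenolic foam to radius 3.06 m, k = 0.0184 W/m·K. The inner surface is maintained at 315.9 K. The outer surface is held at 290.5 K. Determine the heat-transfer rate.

Treat each layer as a resistance in series:
  R_stainless steel = (1/2.12 − 1/2.16)/(4πk) = 0.008735/(4π·16.7) = 4.162×10^-5 K/W
  R_expanded polystyrene = (1/2.16 − 1/2.77)/(4πk) = 0.1020/(4π·0.0344) = 0.2358 K/W
  R_phenolic foam = (1/2.77 − 1/3.06)/(4πk) = 0.03421/(4π·0.0184) = 0.1480 K/W
ΣR = 4.162×10^-5 + 0.2358 + 0.1480 = 0.3838 K/W
Q = ΔT/ΣR = (315.9 K − 290.5 K)/0.3838 = 66.2 W

Q = 66.2 W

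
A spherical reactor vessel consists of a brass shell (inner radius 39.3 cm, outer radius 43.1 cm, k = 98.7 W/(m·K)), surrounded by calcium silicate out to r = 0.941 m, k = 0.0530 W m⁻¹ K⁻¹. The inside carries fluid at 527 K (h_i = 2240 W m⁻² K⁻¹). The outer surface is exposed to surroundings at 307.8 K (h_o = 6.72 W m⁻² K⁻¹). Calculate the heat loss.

Q = 115 W

Resistance network (inner→outer):
  R_conv,in = 1/(4πr²h) = 1/(4π·0.393²·2240) = 2.300×10^-4 K/W
  R_brass = (1/0.393 − 1/0.431)/(4πk) = 0.2243/(4π·98.7) = 1.809×10^-4 K/W
  R_calcium silicate = (1/0.431 − 1/0.941)/(4πk) = 1.257/(4π·0.0530) = 1.888 K/W
  R_conv,out = 1/(4πr²h) = 1/(4π·0.941²·6.72) = 0.01337 K/W
ΣR = 2.300×10^-4 + 1.809×10^-4 + 1.888 + 0.01337 = 1.902 K/W
Q = ΔT/ΣR = (527 K − 307.8 K)/1.902 = 115 W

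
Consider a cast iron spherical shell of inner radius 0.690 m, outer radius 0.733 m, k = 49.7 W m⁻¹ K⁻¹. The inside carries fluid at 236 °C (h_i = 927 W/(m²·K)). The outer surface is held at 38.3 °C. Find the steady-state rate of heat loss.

Q = 625 kW

Treat each layer as a resistance in series:
  R_conv,in = 1/(4πr²h) = 1/(4π·0.690²·927) = 1.803×10^-4 K/W
  R_cast iron = (1/0.690 − 1/0.733)/(4πk) = 0.08502/(4π·49.7) = 1.361×10^-4 K/W
ΣR = 1.803×10^-4 + 1.361×10^-4 = 3.164×10^-4 K/W
Q = ΔT/ΣR = (236 °C − 38.3 °C)/3.164×10^-4 = 6.25×10^5 W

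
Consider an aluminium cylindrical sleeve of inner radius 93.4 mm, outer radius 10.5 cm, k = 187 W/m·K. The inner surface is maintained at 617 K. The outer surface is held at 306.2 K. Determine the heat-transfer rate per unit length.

Q' = 2πk·ΔT/ln(r₂/r₁) = 2π × 187 × 310.8 / ln(0.105/0.0934) = 3.12×10^6 W/m

Q' = 3120 kW/m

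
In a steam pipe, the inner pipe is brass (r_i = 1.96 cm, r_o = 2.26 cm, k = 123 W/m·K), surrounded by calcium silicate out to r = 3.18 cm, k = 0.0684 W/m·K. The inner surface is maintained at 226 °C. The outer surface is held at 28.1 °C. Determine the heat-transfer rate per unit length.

Series thermal resistances, inner to outer:
  R'_brass = ln(0.0226/0.0196)/(2πk) = 0.1424/(2π·123) = 1.843×10^-4 m·K/W
  R'_calcium silicate = ln(0.0318/0.0226)/(2πk) = 0.3415/(2π·0.0684) = 0.7946 m·K/W
ΣR = 1.843×10^-4 + 0.7946 = 0.7948 m·K/W
Q' = ΔT/ΣR = (226 °C − 28.1 °C)/0.7948 = 249 W/m

Q' = 249 W/m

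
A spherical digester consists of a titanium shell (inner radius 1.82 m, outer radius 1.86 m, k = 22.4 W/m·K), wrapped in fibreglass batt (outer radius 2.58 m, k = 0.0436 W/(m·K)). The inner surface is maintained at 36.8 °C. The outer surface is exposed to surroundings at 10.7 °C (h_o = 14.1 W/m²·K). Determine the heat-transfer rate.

Treat each layer as a resistance in series:
  R_titanium = (1/1.82 − 1/1.86)/(4πk) = 0.01182/(4π·22.4) = 4.198×10^-5 K/W
  R_fibreglass batt = (1/1.86 − 1/2.58)/(4πk) = 0.1500/(4π·0.0436) = 0.2738 K/W
  R_conv,out = 1/(4πr²h) = 1/(4π·2.58²·14.1) = 8.479×10^-4 K/W
ΣR = 4.198×10^-5 + 0.2738 + 8.479×10^-4 = 0.2747 K/W
Q = ΔT/ΣR = (36.8 °C − 10.7 °C)/0.2747 = 95.0 W

Q = 95.0 W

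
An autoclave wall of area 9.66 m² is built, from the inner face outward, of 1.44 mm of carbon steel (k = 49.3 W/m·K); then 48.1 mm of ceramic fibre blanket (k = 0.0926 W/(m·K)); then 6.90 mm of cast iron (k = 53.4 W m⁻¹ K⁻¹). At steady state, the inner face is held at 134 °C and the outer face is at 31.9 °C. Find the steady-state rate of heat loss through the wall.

Q = 1900 W

Series thermal resistances, inner to outer:
  R_carbon steel = L/(kA) = 0.00144/(49.3·9.66) = 3.024×10^-6 K/W
  R_ceramic fibre blanket = L/(kA) = 0.0481/(0.0926·9.66) = 0.05377 K/W
  R_cast iron = L/(kA) = 0.00690/(53.4·9.66) = 1.338×10^-5 K/W
ΣR = 3.024×10^-6 + 0.05377 + 1.338×10^-5 = 0.05379 K/W
Q = ΔT/ΣR = (134 °C − 31.9 °C)/0.05379 = 1900 W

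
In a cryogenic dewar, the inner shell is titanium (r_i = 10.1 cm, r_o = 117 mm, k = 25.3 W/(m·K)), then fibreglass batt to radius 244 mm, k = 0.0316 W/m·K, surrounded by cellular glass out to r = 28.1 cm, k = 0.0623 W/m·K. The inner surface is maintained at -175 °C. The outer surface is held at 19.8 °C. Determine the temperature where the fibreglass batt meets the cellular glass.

T = 8.5 °C

Resistance network (inner→outer):
  R_titanium = (1/0.101 − 1/0.117)/(4πk) = 1.354/(4π·25.3) = 0.004259 K/W
  R_fibreglass batt = (1/0.117 − 1/0.244)/(4πk) = 4.449/(4π·0.0316) = 11.20 K/W
  R_cellular glass = (1/0.244 − 1/0.281)/(4πk) = 0.5396/(4π·0.0623) = 0.6893 K/W
ΣR = 0.004259 + 11.20 + 0.6893 = 11.89 K/W
Q = ΔT/ΣR = (-175 °C − 19.8 °C)/11.89 = -16.38 W
From the inner boundary to the fibreglass batt/cellular glass interface, ΣR_partial = 11.20 K/W.
T_interface = T_in − Q·ΣR_partial = -175 °C − (-16.38)(11.20) = 8.5 °C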